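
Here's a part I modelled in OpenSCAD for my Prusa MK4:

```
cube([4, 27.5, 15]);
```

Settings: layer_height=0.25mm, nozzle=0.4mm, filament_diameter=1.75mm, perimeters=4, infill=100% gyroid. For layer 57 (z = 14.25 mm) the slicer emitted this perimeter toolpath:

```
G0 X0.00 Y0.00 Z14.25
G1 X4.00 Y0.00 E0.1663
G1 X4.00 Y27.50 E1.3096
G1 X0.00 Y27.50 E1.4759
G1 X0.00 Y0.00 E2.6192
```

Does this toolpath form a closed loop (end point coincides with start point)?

Start point (G0): (0.00, 0.00). End point (last G1): the path returns to the start — closed.

yes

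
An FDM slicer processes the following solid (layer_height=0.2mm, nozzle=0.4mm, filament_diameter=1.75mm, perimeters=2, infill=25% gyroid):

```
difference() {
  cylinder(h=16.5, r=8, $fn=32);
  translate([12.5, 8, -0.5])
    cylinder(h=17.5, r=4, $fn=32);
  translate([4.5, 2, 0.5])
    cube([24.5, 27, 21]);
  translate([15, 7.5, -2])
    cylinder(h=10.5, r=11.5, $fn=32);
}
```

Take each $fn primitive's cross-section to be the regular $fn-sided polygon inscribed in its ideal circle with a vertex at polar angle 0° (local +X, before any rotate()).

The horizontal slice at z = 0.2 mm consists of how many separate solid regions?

At z = 0.2 mm: the r=8 cylinder contributes a regular 32-gon of circumradius 8; the r=4 cylinder at (12.5, 8) gives a regular 32-gon of circumradius 4 (constant along its height); the cube at (4.5, 2) is absent (z outside [0.5, 21.5]); the r=11.5 cylinder at (15, 7.5) gives a regular 32-gon of circumradius 11.5 (constant along its height); Taking the first minus the rest: starting from the r=8 cylinder, the r=4 cylinder at (12.5, 8) misses the remaining region (no effect); the r=11.5 cylinder at (15, 7.5) partially overlaps it — only the 17.37 mm² overlap (of its 412.81 mm²) is removed, clipping the outline — 1 connected region. The result has 1 disconnected region.

1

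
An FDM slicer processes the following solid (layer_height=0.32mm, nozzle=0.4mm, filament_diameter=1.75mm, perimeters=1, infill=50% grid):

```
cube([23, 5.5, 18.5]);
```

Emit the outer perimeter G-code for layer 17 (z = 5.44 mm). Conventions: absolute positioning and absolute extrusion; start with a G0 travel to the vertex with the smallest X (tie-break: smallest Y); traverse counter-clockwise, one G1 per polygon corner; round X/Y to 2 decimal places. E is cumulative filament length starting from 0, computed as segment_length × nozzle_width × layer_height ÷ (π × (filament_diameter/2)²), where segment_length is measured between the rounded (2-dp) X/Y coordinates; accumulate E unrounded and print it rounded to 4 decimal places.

G0 X0.00 Y0.00 Z5.44
G1 X23.00 Y0.00 E1.2240
G1 X23.00 Y5.50 E1.5167
G1 X0.00 Y5.50 E2.7406
G1 X0.00 Y0.00 E3.0333

At z = 5.44 mm: the cube (footprint 23×5.5) is included at this height. The outline is a single polygon with 4 vertices. Extrusion per mm of travel: 0.4 × 0.32 / (π × 0.875²) = 0.053216. Accumulating E over each segment gives final E = 3.0333.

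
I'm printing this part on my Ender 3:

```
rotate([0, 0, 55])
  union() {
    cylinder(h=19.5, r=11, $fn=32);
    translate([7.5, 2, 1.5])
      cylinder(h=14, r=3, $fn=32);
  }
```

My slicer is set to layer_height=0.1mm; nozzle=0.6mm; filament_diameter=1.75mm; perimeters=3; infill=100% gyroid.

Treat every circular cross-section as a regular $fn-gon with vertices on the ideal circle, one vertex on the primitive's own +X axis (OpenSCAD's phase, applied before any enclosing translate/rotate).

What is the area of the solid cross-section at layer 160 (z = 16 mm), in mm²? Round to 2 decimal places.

377.69 mm²

At z = 16 mm: the r=11 cylinder contributes a regular 32-gon of circumradius 11 (area = (32/2)·11.000²·sin(360°/32) = 377.69 mm²); the cylinder at (7.5, 2) is not intersected at this z (z outside [1.5, 15.5]); Merging all regions: only the r=11 cylinder is present, so the union is just that shape — area = 377.69 mm²; (rotated 55° about Z; rotation is an isometry so areas/perimeters/island counts are preserved). Overall, the cross-section is a single solid region. Net area = 377.69 mm².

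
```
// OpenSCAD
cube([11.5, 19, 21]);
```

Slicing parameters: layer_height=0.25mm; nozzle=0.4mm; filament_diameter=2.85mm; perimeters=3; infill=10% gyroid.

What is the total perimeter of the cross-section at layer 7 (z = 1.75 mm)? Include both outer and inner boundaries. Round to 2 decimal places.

61.00 mm

At z = 1.75 mm: the 11.5×19 cube contributes its full rectangle (perimeter 61.00 mm). Overall, the cross-section is a single solid region. Total boundary length (outer) = 61.00 mm.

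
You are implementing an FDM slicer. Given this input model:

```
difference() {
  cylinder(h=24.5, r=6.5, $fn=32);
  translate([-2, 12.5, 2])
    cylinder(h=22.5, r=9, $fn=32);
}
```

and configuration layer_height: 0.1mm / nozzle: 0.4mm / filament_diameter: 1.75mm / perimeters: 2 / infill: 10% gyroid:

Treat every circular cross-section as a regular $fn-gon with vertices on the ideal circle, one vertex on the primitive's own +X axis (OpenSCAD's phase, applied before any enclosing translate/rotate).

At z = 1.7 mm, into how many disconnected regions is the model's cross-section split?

1

At z = 1.7 mm: the r=6.5 cylinder contributes a regular 32-gon of circumradius 6.5; the cylinder at (-2, 12.5) does not reach this height (z outside [2, 24.5]); Taking the first minus the rest: none of the subtracted shapes is present at this height, so the r=6.5 cylinder is unchanged — 1 connected region. The result has 1 disconnected region.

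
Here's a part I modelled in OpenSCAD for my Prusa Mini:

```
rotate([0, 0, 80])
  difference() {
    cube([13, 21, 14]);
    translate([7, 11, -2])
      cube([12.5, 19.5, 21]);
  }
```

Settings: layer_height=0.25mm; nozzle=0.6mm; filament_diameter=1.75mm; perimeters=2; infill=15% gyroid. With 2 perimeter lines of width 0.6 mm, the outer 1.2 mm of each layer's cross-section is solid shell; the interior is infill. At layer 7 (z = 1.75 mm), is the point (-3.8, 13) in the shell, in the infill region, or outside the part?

shell

At z = 1.75 mm: the cube is present — its section is the full 13×21 rectangle; the 12.5×19.5 cube at (7, 11) contributes its full rectangle; Subtracting the remaining from the first: starting from the 13×21 cube, the 12.5×19.5 cube at (7, 11) partially overlaps it — only the 60.00 mm² overlap (of its 243.75 mm²) is removed, clipping the outline — 1 connected region; (whole slice rotated 80° about Z — lengths, areas and connectivity unchanged). Overall, the cross-section is a single solid region. Undo the 80° rotation: the query point maps to (12.143, 6.000) in the un-rotated model frame. The nearest boundary edge runs (13.00, 11.00)→(13.00, 0.00); distance from the point to it = 0.86 mm. The point is inside the cross-section, 0.86 mm from the nearest boundary — within the 1.2 mm shell band (2 × 0.6).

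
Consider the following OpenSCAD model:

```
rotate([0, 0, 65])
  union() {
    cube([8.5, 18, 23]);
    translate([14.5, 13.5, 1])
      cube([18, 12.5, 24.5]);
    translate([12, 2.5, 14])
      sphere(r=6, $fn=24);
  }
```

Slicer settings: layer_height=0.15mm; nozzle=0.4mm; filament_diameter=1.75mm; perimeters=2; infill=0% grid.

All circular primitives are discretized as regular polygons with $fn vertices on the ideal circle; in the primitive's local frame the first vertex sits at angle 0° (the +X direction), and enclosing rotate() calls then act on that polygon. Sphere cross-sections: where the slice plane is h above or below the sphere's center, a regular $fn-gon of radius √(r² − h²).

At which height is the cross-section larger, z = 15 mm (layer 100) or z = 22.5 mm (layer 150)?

Layer 100 (z = 15): the cube (footprint 8.5×18) is included at this height (area 153.00 mm²); the cube at (14.5, 13.5) is present — its section is the full 18×12.5 rectangle (area 225.00 mm²); the r=6 sphere at (12, 2.5) slices to a regular 24-gon of circumradius 5.916 (√(r²−h²) with h=1 from center) (area = (24/2)·5.916²·sin(360°/24) = 108.70 mm²); Combining (union): the regions partially overlap — summed areas 486.70 mm² minus the doubly-counted overlap 13.37 mm² gives 473.33 mm² — area = 473.33 mm²; (rotated 65° about Z; rotation is an isometry so areas/perimeters/island counts are preserved). So its area = 473.33 mm². Layer 150 (z = 22.5): the cube (footprint 8.5×18) is included at this height (area 153.00 mm²); the cube at (14.5, 13.5) is present — its section is the full 18×12.5 rectangle (area 225.00 mm²); the sphere at (12, 2.5) does not reach this height (|z−center|=8.500 > r=6); Merging all regions: the 2 present regions are separate (no shared area or edge), so areas and boundary lengths simply add and each stays a separate island — area = 378.00 mm²; (rotated 65° about Z; rotation is an isometry so areas/perimeters/island counts are preserved). So its area = 378.00 mm². Layer 100 is larger (473.33 vs 378.00 mm²).

layer 100 (z = 15 mm)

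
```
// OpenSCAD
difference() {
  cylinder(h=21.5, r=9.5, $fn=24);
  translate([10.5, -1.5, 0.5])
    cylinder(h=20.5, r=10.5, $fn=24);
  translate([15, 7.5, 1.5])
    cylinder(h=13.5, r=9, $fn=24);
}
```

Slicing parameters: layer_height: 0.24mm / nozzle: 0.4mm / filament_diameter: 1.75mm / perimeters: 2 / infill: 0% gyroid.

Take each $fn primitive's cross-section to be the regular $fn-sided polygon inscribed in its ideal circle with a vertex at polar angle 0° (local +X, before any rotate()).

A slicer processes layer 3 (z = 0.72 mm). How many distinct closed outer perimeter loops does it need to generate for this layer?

1

At z = 0.72 mm: the cylinder: section is a regular 24-gon, circumradius r=9.5; the r=10.5 cylinder at (10.5, -1.5) gives a regular 24-gon of circumradius 10.5 (constant along its height); the cylinder at (15, 7.5) is not intersected at this z (z outside [1.5, 15]); Taking the first minus the rest: starting from the r=9.5 cylinder, the r=10.5 cylinder at (10.5, -1.5) partially overlaps it — only the 109.85 mm² overlap (of its 342.42 mm²) is removed, clipping the outline — 1 connected region. The result has 1 disconnected region.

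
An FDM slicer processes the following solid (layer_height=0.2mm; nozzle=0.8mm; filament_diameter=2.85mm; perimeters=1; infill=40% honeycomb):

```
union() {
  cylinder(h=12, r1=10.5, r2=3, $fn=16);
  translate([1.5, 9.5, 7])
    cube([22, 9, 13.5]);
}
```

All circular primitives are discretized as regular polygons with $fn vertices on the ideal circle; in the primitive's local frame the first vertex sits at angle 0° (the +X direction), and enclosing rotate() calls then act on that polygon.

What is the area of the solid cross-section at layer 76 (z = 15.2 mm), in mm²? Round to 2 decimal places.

At z = 15.2 mm: the cone is absent (z outside [0, 12]); the cube at (1.5, 9.5) is present — its section is the full 22×9 rectangle (area 198.00 mm²); Combining (union): only the 22×9 cube at (1.5, 9.5) is present, so the union is just that shape — area = 198.00 mm². Overall, the cross-section is a single solid region. Net area = 198.00 mm².

198.00 mm²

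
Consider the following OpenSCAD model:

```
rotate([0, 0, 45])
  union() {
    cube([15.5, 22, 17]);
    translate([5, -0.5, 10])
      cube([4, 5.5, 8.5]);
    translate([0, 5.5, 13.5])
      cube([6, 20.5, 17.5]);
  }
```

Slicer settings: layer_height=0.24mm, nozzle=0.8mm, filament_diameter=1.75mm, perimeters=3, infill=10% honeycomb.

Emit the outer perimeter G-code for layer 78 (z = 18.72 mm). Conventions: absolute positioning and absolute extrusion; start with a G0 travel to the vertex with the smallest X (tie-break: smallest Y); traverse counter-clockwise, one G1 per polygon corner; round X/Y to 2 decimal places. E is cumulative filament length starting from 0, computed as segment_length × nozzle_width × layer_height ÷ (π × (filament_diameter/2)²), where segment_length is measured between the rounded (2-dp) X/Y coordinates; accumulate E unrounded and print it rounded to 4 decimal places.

G0 X-18.38 Y18.38 Z18.72
G1 X-3.89 Y3.89 E1.6358
G1 X0.35 Y8.13 E2.1144
G1 X-14.14 Y22.63 E3.7507
G1 X-18.38 Y18.38 E4.2299

At z = 18.72 mm: the cube does not reach this height (z outside [0, 17]); the cube at (5, -0.5) is absent (z outside [10, 18.5]); the cube at (0, 5.5) (footprint 6×20.5) is included at this height; Combining (union): only the 6×20.5 cube at (0, 5.5) is present, so the union is just that shape — 1 connected region; (whole slice rotated 45° about Z — lengths, areas and connectivity unchanged). The outline is a single polygon with 4 vertices. Extrusion per mm of travel: 0.8 × 0.24 / (π × 0.875²) = 0.079824. Accumulating E over each segment gives final E = 4.2299.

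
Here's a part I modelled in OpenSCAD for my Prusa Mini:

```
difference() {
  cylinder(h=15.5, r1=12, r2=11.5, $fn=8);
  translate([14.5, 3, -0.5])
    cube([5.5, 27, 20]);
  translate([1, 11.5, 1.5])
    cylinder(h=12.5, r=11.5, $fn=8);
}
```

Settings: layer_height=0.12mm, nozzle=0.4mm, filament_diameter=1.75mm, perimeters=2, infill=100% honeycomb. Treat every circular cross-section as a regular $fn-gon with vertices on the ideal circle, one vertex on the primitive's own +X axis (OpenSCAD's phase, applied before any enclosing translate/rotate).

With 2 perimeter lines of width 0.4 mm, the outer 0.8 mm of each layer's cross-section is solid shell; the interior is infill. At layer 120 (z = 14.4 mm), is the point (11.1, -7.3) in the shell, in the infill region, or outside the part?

At z = 14.4 mm: the cone contributes a regular 8-gon of circumradius 11.535 (interpolated between r1=12 and r2=11.5 at t=0.929); the cube at (14.5, 3) (footprint 5.5×27) is included at this height; the cylinder at (1, 11.5) does not reach this height (z outside [1.5, 14]); After the difference (first − rest): starting from the cone, the 5.5×27 cube at (14.5, 3) misses the remaining region (no effect) — 1 connected region. Overall, the cross-section is a single solid region. The nearest boundary edge runs (11.54, 0.00)→(8.16, -8.16); distance from the point to it = 2.39 mm. The point is not inside any of the regions above, so it lies outside the cross-section (2.39 mm from the nearest boundary).

outside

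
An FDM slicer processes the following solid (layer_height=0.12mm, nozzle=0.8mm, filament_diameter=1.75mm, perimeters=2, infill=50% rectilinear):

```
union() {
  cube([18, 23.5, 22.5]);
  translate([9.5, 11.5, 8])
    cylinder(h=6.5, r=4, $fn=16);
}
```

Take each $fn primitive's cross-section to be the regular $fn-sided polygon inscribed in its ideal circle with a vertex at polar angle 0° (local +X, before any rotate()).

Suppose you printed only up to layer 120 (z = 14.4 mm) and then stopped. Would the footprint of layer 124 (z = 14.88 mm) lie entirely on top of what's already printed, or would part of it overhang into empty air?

entirely on top

Compare the two slices. At z = 14.4: the cube is present — its section is the full 18×23.5 rectangle (area 423.00 mm²); the r=4 cylinder at (9.5, 11.5) contributes a regular 16-gon of circumradius 4 (area = (16/2)·4.000²·sin(360°/16) = 48.98 mm²); Merging all regions: the r=4 cylinder at (9.5, 11.5) lies entirely inside the 18×23.5 cube, so the union is just the 18×23.5 cube — area = 423.00 mm². At z = 14.88: the cube (footprint 18×23.5) is included at this height (area 423.00 mm²); the cylinder at (9.5, 11.5) does not reach this height (z outside [8, 14.5]); Taking the union: only the 18×23.5 cube is present, so the union is just that shape — area = 423.00 mm². Checking containment: the cross-section at z = 14.88 is a subset of the cross-section at z = 14.4.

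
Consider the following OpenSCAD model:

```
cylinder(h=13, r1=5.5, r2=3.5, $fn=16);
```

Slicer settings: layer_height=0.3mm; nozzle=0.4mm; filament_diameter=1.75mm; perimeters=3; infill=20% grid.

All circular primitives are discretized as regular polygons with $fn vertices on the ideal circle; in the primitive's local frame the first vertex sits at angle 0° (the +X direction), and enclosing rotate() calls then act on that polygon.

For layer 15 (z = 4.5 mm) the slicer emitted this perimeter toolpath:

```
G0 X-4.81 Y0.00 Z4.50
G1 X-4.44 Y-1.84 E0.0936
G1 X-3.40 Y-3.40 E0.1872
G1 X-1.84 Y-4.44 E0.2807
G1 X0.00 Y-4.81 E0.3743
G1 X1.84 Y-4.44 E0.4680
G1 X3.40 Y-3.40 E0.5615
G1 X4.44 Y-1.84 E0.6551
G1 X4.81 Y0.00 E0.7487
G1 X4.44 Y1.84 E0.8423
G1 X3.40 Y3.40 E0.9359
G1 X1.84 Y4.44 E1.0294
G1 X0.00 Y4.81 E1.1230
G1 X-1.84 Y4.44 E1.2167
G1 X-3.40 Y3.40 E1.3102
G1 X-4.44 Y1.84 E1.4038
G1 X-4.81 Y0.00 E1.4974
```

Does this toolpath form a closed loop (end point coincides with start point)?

yes

Start point (G0): (-4.81, 0.00). End point (last G1): the path returns to the start — closed.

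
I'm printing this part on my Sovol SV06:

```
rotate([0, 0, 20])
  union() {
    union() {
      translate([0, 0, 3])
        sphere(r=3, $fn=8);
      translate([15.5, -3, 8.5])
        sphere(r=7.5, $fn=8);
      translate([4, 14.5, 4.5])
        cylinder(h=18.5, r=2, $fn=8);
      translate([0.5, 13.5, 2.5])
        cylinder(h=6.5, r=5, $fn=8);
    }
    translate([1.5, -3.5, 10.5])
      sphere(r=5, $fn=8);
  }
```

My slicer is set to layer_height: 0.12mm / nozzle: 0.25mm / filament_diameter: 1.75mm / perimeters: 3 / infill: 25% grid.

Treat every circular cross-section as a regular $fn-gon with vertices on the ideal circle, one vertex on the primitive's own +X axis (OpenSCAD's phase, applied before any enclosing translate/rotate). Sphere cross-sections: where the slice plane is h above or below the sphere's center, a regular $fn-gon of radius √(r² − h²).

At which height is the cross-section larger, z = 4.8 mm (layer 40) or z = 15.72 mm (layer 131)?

Layer 40 (z = 4.8): the r=3 sphere contributes a regular 8-gon of circumradius √(3²−1.8²) = 2.400 (area = (8/2)·2.400²·sin(360°/8) = 16.29 mm²); the sphere at (15.5, -3): section is a regular 8-gon, circumradius = √(r²−h²) = √(7.5²−3.7²) = 6.524 (area = (8/2)·6.524²·sin(360°/8) = 120.38 mm²); the r=2 cylinder at (4, 14.5) contributes a regular 8-gon of circumradius 2 (area = (8/2)·2.000²·sin(360°/8) = 11.31 mm²); the cylinder at (0.5, 13.5): section is a regular 8-gon, circumradius r=5 (area = (8/2)·5.000²·sin(360°/8) = 70.71 mm²); Merging all regions: the regions partially overlap — summed areas 218.69 mm² minus the doubly-counted overlap 9.27 mm² gives 209.42 mm² — area = 209.42 mm²; the sphere at (1.5, -3.5) does not reach this height (|z−center|=5.700 > r=5); Combining (union): only the result so far is present, so the union is just that shape — area = 209.42 mm²; (whole slice rotated 20° about Z — lengths, areas and connectivity unchanged). So its area = 209.42 mm². Layer 131 (z = 15.72): the sphere is not intersected at this z (|z−center|=12.720 > r=3); the sphere at (15.5, -3): section is a regular 8-gon, circumradius = √(r²−h²) = √(7.5²−7.22²) = 2.030 (area = (8/2)·2.030²·sin(360°/8) = 11.66 mm²); the cylinder at (4, 14.5): section is a regular 8-gon, circumradius r=2 (area = (8/2)·2.000²·sin(360°/8) = 11.31 mm²); the cylinder at (0.5, 13.5) is absent (z outside [2.5, 9]); Merging all regions: the 2 present regions are separate (no shared area or edge), so areas and boundary lengths simply add and each stays a separate island — area = 22.97 mm²; the sphere at (1.5, -3.5) is absent (|z−center|=5.220 > r=5); Merging all regions: only that combined region is present, so the union is just that shape — area = 22.97 mm²; (rotated 20° about Z; rotation is an isometry so areas/perimeters/island counts are preserved). So its area = 22.97 mm². Layer 40 is larger (209.42 vs 22.97 mm²).

layer 40 (z = 4.8 mm)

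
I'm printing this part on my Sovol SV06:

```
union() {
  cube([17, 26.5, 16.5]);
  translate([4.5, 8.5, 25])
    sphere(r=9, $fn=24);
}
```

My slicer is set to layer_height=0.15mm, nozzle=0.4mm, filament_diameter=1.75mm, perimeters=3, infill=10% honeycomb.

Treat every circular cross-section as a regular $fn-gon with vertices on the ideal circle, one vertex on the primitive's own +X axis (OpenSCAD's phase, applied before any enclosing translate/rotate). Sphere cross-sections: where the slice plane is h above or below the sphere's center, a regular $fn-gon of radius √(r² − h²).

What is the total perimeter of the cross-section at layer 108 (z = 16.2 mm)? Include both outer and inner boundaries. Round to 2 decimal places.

87.00 mm

At z = 16.2 mm: the cube is present — its section is the full 17×26.5 rectangle (perimeter 87.00 mm); the sphere at (4.5, 8.5): section is a regular 24-gon, circumradius = √(r²−h²) = √(9²−8.8²) = 1.887 (perimeter = 2·24·1.887·sin(180°/24) = 11.82 mm); Taking the union: the r=9 sphere at (4.5, 8.5) lies entirely inside the 17×26.5 cube, so the union is just the 17×26.5 cube — boundary = 87.00 mm. Overall, the cross-section is a single solid region. Total boundary length (outer) = 87.00 mm.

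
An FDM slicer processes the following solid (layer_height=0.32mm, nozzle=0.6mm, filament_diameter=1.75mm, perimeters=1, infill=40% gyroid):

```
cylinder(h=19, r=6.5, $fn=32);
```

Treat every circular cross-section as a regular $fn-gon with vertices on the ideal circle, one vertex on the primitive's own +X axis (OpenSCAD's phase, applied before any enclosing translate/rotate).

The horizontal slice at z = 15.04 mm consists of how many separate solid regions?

At z = 15.04 mm: the r=6.5 cylinder gives a regular 32-gon of circumradius 6.5 (constant along its height). The result has 1 disconnected region.

1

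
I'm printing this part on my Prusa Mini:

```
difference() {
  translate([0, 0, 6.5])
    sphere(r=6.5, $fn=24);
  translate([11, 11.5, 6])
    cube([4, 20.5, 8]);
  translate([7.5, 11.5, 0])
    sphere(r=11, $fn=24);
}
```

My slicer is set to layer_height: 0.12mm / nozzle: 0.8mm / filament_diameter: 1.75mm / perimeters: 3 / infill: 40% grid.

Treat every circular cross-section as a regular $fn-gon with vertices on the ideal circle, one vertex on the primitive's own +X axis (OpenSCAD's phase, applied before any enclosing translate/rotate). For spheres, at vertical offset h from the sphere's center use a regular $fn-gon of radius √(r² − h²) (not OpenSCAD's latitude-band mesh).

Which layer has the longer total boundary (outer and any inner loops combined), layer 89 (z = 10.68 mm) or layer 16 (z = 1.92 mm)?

Layer 89 (z = 10.68): the r=6.5 sphere slices to a regular 24-gon of circumradius 4.978 (√(r²−h²) with h=4.18 from center) (perimeter = 2·24·4.978·sin(180°/24) = 31.19 mm); the cube at (11, 11.5) is present — its section is the full 4×20.5 rectangle (perimeter 49.00 mm); the sphere at (7.5, 11.5): section is a regular 24-gon, circumradius = √(r²−h²) = √(11²−10.68²) = 2.634 (perimeter = 2·24·2.634·sin(180°/24) = 16.50 mm); Taking the first minus the rest: starting from the r=6.5 sphere, the 4×20.5 cube at (11, 11.5) misses the remaining region (no effect); the r=11 sphere at (7.5, 11.5) misses the remaining region (no effect) — boundary = 31.19 mm. So its perimeter = 31.19 mm. Layer 16 (z = 1.92): the sphere: section is a regular 24-gon, circumradius = √(r²−h²) = √(6.5²−4.58²) = 4.612 (perimeter = 2·24·4.612·sin(180°/24) = 28.90 mm); the cube at (11, 11.5) is absent (z outside [6, 14]); the r=11 sphere at (7.5, 11.5) slices to a regular 24-gon of circumradius 10.831 (√(r²−h²) with h=1.92 from center) (perimeter = 2·24·10.831·sin(180°/24) = 67.86 mm); Taking the first minus the rest: starting from the r=6.5 sphere, the r=11 sphere at (7.5, 11.5) partially overlaps it — only the 6.80 mm² overlap (of its 364.36 mm²) is removed, clipping the outline — boundary = 28.39 mm. So its perimeter = 28.39 mm. Layer 89 is larger (31.19 vs 28.39 mm).

layer 89 (z = 10.68 mm)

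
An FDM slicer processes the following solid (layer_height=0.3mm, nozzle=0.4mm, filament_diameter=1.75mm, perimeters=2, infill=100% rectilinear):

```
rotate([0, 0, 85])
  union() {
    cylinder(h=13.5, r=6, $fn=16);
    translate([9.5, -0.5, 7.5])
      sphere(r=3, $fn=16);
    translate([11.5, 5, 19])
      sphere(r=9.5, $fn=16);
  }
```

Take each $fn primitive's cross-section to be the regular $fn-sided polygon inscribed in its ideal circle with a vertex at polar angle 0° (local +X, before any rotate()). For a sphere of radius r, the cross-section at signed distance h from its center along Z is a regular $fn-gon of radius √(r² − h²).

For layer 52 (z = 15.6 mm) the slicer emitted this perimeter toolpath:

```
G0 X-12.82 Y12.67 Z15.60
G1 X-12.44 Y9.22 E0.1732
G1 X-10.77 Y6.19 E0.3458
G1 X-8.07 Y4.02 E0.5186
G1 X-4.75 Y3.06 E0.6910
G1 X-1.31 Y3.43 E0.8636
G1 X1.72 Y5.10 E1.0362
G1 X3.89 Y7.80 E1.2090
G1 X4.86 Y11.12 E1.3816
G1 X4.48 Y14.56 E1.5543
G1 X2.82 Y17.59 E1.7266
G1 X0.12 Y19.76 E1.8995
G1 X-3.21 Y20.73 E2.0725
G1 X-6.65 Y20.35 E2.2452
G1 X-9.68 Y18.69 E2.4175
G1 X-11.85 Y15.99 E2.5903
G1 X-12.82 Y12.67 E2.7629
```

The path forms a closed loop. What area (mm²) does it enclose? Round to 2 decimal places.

240.91 mm²

Apply the shoelace formula to the sequence of (X, Y) vertices; enclosed area = 240.91 mm².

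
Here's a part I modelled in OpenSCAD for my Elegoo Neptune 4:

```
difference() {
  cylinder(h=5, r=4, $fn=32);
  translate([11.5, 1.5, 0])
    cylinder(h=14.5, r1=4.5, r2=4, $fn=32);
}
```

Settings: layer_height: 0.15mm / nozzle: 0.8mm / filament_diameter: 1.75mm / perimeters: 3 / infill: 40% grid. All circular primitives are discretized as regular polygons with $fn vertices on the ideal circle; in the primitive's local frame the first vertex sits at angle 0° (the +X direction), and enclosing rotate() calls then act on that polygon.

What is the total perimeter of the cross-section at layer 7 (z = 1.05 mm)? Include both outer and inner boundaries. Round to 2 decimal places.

At z = 1.05 mm: the r=4 cylinder contributes a regular 32-gon of circumradius 4 (perimeter = 2·32·4.000·sin(180°/32) = 25.09 mm); the cone at (11.5, 1.5): at t=0.072 of its height the radius interpolates to r₁+(r₂−r₁)t = 4.464, giving a regular 32-gon of that circumradius (perimeter = 2·32·4.464·sin(180°/32) = 28.00 mm); Subtracting the remaining from the first: starting from the r=4 cylinder, the cone at (11.5, 1.5) misses the remaining region (no effect) — boundary = 25.09 mm. Overall, the cross-section is a single solid region. Total boundary length (outer) = 25.09 mm.

25.09 mm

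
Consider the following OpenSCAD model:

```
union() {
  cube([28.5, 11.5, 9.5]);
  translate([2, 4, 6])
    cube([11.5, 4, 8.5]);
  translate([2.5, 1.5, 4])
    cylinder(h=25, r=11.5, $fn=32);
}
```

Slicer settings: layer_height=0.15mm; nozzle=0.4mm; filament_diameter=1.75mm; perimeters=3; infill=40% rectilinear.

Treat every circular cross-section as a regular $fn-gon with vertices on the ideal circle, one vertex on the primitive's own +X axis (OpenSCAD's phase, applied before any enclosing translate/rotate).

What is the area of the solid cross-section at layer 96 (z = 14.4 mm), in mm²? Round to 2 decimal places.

At z = 14.4 mm: the cube does not reach this height (z outside [0, 9.5]); the cube at (2, 4) (footprint 11.5×4) is included at this height (area 46.00 mm²); the r=11.5 cylinder at (2.5, 1.5) gives a regular 32-gon of circumradius 11.5 (constant along its height) (area = (32/2)·11.500²·sin(360°/32) = 412.81 mm²); Taking the union: the regions partially overlap — summed areas 458.81 mm² minus the doubly-counted overlap 43.80 mm² gives 415.01 mm² — area = 415.01 mm². Overall, the cross-section is a single solid region. Net area = 415.01 mm².

415.01 mm²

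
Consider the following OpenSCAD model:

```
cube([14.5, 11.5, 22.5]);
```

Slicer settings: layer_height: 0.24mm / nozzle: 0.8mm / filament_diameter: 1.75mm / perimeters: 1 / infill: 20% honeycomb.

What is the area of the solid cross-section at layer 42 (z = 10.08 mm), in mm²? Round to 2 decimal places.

At z = 10.08 mm: the 14.5×11.5 cube contributes its full rectangle (area 166.75 mm²). Overall, the cross-section is a single solid region. Net area = 166.75 mm².

166.75 mm²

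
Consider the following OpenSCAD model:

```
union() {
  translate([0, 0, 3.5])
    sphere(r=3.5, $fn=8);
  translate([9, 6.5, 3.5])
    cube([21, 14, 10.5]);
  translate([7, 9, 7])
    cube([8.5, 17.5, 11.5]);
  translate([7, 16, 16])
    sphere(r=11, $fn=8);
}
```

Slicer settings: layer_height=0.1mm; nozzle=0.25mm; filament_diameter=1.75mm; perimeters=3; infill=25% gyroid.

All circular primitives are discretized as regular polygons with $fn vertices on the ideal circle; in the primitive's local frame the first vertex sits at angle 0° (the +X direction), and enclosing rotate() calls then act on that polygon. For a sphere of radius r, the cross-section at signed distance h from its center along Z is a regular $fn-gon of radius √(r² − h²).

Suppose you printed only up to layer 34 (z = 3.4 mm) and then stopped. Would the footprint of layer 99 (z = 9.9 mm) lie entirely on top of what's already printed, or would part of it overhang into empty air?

Compare the two slices. At z = 3.4: the r=3.5 sphere slices to a regular 8-gon of circumradius 3.499 (√(r²−h²) with h=0.1 from center) (area = (8/2)·3.499²·sin(360°/8) = 34.62 mm²); the cube at (9, 6.5) is absent (z outside [3.5, 14]); the cube at (7, 9) does not reach this height (z outside [7, 18.5]); the sphere at (7, 16) is absent (|z−center|=12.600 > r=11); Merging all regions: only the r=3.5 sphere is present, so the union is just that shape — area = 34.62 mm². At z = 9.9: the sphere is absent (|z−center|=6.400 > r=3.5); the 21×14 cube at (9, 6.5) contributes its full rectangle (area 294.00 mm²); the cube at (7, 9) (footprint 8.5×17.5) is included at this height (area 148.75 mm²); the sphere at (7, 16): section is a regular 8-gon, circumradius = √(r²−h²) = √(11²−6.1²) = 9.154 (area = (8/2)·9.154²·sin(360°/8) = 236.99 mm²); Taking the union: the regions partially overlap — summed areas 679.74 mm² minus the doubly-counted overlap 189.77 mm² gives 489.98 mm² — area = 489.98 mm². Checking containment: at z = 9.9 the cross-section extends beyond the z = 3.4 cross-section by about 489.98 mm².

part overhangs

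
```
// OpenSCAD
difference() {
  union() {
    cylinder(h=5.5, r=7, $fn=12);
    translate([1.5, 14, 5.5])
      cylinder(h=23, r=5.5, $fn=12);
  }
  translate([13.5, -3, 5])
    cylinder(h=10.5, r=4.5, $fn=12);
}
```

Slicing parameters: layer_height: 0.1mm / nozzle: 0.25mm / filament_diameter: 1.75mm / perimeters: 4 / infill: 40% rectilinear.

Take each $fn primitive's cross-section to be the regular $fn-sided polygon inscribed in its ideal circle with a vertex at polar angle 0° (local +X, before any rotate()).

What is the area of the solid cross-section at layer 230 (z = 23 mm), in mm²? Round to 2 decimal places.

At z = 23 mm: the cylinder is absent (z outside [0, 5.5]); the cylinder at (1.5, 14): section is a regular 12-gon, circumradius r=5.5 (area = (12/2)·5.500²·sin(360°/12) = 90.75 mm²); Merging all regions: only the r=5.5 cylinder at (1.5, 14) is present, so the union is just that shape — area = 90.75 mm²; the cylinder at (13.5, -3) does not reach this height (z outside [5, 15.5]); After the difference (first − rest): none of the subtracted shapes is present at this height, so that combined region is unchanged — area = 90.75 mm². Overall, the cross-section is a single solid region. Net area = 90.75 mm².

90.75 mm²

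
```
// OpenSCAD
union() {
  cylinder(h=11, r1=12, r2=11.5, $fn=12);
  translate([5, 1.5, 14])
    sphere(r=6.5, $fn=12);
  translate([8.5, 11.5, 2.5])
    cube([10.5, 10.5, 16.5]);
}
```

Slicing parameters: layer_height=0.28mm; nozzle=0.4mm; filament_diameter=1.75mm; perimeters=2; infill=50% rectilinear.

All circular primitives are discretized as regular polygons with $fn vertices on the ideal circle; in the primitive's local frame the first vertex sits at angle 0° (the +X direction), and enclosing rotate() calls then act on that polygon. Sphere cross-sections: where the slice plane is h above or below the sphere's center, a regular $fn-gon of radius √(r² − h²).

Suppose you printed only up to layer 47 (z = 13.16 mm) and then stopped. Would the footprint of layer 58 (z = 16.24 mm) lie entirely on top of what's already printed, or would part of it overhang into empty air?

Compare the two slices. At z = 13.16: the cone does not reach this height (z outside [0, 11]); the sphere at (5, 1.5): section is a regular 12-gon, circumradius = √(r²−h²) = √(6.5²−0.84²) = 6.445 (area = (12/2)·6.445²·sin(360°/12) = 124.63 mm²); the 10.5×10.5 cube at (8.5, 11.5) contributes its full rectangle (area 110.25 mm²); Merging all regions: the 2 present regions are separate (no shared area or edge), so areas and boundary lengths simply add and each stays a separate island — area = 234.88 mm². At z = 16.24: the cone does not reach this height (z outside [0, 11]); the r=6.5 sphere at (5, 1.5) slices to a regular 12-gon of circumradius 6.102 (√(r²−h²) with h=2.24 from center) (area = (12/2)·6.102²·sin(360°/12) = 111.70 mm²); the 10.5×10.5 cube at (8.5, 11.5) contributes its full rectangle (area 110.25 mm²); Combining (union): the 2 present regions are separate (no shared area or edge), so areas and boundary lengths simply add and each stays a separate island — area = 221.95 mm². Checking containment: the cross-section at z = 16.24 is a subset of the cross-section at z = 13.16.

entirely on top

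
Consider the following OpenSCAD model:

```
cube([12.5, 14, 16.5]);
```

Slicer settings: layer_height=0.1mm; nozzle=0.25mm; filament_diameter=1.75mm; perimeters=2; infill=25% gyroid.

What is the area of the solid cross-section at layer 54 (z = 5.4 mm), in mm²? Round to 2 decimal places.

175.00 mm²

At z = 5.4 mm: the cube is present — its section is the full 12.5×14 rectangle (area 175.00 mm²). Overall, the cross-section is a single solid region. Net area = 175.00 mm².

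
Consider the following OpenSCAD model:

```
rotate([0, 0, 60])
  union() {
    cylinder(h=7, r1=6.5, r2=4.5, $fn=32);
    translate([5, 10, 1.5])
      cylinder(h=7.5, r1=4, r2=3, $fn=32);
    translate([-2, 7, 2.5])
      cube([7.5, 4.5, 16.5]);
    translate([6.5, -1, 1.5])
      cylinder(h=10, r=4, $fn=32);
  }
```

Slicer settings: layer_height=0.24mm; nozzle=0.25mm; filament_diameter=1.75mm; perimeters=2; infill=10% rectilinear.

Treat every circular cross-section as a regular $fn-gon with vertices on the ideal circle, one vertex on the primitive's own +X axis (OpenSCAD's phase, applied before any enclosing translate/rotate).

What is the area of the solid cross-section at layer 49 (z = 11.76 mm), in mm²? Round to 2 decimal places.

At z = 11.76 mm: the cone is absent (z outside [0, 7]); the cone at (5, 10) does not reach this height (z outside [1.5, 9]); the cube at (-2, 7) (footprint 7.5×4.5) is included at this height (area 33.75 mm²); the cylinder at (6.5, -1) does not reach this height (z outside [1.5, 11.5]); Taking the union: only the 7.5×4.5 cube at (-2, 7) is present, so the union is just that shape — area = 33.75 mm²; (whole slice rotated 60° about Z — lengths, areas and connectivity unchanged). Overall, the cross-section is a single solid region. Net area = 33.75 mm².

33.75 mm²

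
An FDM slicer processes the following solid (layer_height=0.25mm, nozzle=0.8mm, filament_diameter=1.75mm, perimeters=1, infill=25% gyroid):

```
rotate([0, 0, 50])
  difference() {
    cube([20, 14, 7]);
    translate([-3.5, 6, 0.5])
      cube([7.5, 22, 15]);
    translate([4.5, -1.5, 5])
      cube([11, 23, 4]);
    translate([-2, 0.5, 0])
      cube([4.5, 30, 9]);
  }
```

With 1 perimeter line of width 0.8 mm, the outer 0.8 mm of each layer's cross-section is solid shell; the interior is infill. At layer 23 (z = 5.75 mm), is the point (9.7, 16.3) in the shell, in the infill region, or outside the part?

infill

At z = 5.75 mm: the cube is present — its section is the full 20×14 rectangle; the cube at (-3.5, 6) (footprint 7.5×22) is included at this height; the cube at (4.5, -1.5) (footprint 11×23) is included at this height; the 4.5×30 cube at (-2, 0.5) contributes its full rectangle; After the difference (first − rest): starting from the 20×14 cube, the 7.5×22 cube at (-3.5, 6) partially overlaps it — only the 32.00 mm² overlap (of its 165.00 mm²) is removed, clipping the outline; the 11×23 cube at (4.5, -1.5) partially overlaps it — only the 154.00 mm² overlap (of its 253.00 mm²) is removed, clipping the outline; the 4.5×30 cube at (-2, 0.5) partially overlaps it — only the 13.75 mm² overlap (of its 135.00 mm²) is removed, clipping the outline — 2 connected regions; (rotated 50° about Z; rotation is an isometry so areas/perimeters/island counts are preserved). Overall, the cross-section has 2 separate islands. Undo the 50° rotation: the query point maps to (18.722, 3.047) in the un-rotated model frame. The nearest boundary edge runs (20.00, 14.00)→(20.00, 0.00); distance from the point to it = 1.28 mm. (Shell/infill is judged within the island containing the point — the largest one.) The point is inside the cross-section and 1.28 mm from the nearest boundary — more than the 0.8 mm shell width (1 × 0.8), so it's in the infill interior.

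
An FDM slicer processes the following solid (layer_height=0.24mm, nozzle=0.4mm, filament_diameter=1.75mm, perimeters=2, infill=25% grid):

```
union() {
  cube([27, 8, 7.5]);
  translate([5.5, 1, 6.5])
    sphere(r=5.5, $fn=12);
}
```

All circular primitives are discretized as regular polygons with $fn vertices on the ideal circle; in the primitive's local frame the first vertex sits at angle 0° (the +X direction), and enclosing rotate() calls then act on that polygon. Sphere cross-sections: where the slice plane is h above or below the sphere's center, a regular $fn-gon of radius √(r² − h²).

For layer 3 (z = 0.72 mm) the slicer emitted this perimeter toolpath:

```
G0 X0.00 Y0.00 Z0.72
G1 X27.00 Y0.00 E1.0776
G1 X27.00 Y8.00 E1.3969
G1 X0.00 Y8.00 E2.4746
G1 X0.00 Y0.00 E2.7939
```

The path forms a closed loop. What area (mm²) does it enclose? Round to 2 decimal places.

216.00 mm²

Apply the shoelace formula to the sequence of (X, Y) vertices; enclosed area = 216.00 mm².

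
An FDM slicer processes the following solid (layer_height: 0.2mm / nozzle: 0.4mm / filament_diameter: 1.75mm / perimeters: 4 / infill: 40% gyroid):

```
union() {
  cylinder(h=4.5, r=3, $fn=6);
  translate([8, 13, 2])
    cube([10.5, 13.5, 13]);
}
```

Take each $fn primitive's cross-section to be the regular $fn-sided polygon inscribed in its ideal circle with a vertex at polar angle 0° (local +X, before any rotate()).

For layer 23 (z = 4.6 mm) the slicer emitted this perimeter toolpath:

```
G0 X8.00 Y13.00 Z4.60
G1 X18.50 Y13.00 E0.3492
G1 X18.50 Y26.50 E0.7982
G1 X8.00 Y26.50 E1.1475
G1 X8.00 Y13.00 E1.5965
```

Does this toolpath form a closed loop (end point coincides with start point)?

Start point (G0): (8.00, 13.00). End point (last G1): the path returns to the start — closed.

yes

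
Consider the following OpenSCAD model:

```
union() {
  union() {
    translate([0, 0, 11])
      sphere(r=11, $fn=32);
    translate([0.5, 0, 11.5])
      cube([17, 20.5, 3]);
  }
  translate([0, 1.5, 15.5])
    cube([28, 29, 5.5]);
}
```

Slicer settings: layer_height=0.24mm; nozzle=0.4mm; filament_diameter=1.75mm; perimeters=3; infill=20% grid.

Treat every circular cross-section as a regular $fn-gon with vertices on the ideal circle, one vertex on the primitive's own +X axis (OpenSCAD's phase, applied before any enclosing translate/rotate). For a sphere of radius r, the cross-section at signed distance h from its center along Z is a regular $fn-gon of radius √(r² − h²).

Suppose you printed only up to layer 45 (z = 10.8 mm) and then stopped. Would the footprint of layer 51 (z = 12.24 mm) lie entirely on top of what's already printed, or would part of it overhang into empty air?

Compare the two slices. At z = 10.8: the r=11 sphere slices to a regular 32-gon of circumradius 10.998 (√(r²−h²) with h=0.2 from center) (area = (32/2)·10.998²·sin(360°/32) = 377.57 mm²); the cube at (0.5, 0) does not reach this height (z outside [11.5, 14.5]); Merging all regions: only the r=11 sphere is present, so the union is just that shape — area = 377.57 mm²; the cube at (0, 1.5) is absent (z outside [15.5, 21]); Combining (union): only the result so far is present, so the union is just that shape — area = 377.57 mm². At z = 12.24: the sphere: section is a regular 32-gon, circumradius = √(r²−h²) = √(11²−1.24²) = 10.930 (area = (32/2)·10.930²·sin(360°/32) = 372.90 mm²); the cube at (0.5, 0) (footprint 17×20.5) is included at this height (area 348.50 mm²); Merging all regions: the regions partially overlap — summed areas 721.40 mm² minus the doubly-counted overlap 87.77 mm² gives 633.62 mm² — area = 633.62 mm²; the cube at (0, 1.5) is absent (z outside [15.5, 21]); Combining (union): only that combined region is present, so the union is just that shape — area = 633.62 mm². Checking containment: at z = 12.24 the cross-section extends beyond the z = 10.8 cross-section by about 259.59 mm².

part overhangs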